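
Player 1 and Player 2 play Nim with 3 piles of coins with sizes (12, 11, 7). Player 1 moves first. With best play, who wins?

Nim-sum: 12 ^ 11 ^ 7 = 0.
The nim-sum is 0, so this is a P-position: the player to move is in a losing position under optimal play; Player 1 is about to move from it and so loses — Player 2 wins.

Player 2 wins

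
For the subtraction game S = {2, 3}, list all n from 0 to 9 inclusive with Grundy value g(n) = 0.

Build the Grundy sequence with g(k) = mex{g(k−s) : s ∈ {2, 3}, s ≤ k}:
g(0) = mex{} = 0
g(1) = mex{} = 0
g(2) = mex{0} = 1
g(3) = mex{0} = 1
g(4) = mex{0,1} = 2
g(5) = mex{1} = 0
g(6) = mex{1,2} = 0
g(7) = mex{0,2} = 1
g(8) = mex{0} = 1
g(9) = mex{0,1} = 2
The P-positions (g = 0) in 0..9 are 0, 1, 5, 6.

0, 1, 5, 6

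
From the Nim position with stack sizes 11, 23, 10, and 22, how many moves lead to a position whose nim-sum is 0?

0

In binary:
  01011  (11)
  10111  (23)
  01010  (10)
  10110  (22)
  -----
  00000  (0)
The nim-sum is already 0, so every move leaves a nonzero nim-sum — there are no winning moves.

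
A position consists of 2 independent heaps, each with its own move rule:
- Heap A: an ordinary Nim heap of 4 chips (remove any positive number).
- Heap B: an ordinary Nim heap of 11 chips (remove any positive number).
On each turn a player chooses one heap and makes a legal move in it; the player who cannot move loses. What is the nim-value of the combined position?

15

Heap A is a plain Nim heap of size 4, so its Grundy value is 4.
Heap B is a plain Nim heap of size 11, so its Grundy value is 11.
By the Sprague-Grundy theorem, the Grundy value of a sum of independent games is the XOR of the component values.
Combined value = 4 XOR 11 = 15.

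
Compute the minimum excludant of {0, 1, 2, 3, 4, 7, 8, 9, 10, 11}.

5

The values 0, 1, 2, 3, 4 are all present; 5 is the first non-negative integer missing from the set.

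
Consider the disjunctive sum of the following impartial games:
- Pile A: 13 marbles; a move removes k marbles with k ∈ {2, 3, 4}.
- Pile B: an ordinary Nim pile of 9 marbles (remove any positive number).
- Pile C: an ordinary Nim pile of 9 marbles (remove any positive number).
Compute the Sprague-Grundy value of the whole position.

0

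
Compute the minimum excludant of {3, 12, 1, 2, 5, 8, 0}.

The values 0, 1, 2, 3 are all present; 4 is the first non-negative integer missing from the set.

4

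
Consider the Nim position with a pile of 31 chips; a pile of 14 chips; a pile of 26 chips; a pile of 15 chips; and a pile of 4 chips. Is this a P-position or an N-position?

P-position

Nim-sum: 31 XOR 14 XOR 26 XOR 15 XOR 4 = 0.
The nim-sum is 0, so this is a P-position: the player to move is in a losing position under optimal play.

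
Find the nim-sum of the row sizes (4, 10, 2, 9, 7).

2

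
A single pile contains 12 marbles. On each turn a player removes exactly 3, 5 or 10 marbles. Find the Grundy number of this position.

1

Compute g(0), g(1), … for moves {3, 5, 10}:
g(0) = mex{} = 0
g(1) = mex{} = 0
g(2) = mex{} = 0
g(3) = mex{0} = 1
g(4) = mex{0} = 1
g(5) = mex{0} = 1
g(6) = mex{0,1} = 2
g(7) = mex{0,1} = 2
g(8) = mex{1} = 0
g(9) = mex{1,2} = 0
g(10) = mex{0,1,2} = 3
g(11) = mex{0,2} = 1
g(12) = mex{0,2} = 1
So g(12) = 1.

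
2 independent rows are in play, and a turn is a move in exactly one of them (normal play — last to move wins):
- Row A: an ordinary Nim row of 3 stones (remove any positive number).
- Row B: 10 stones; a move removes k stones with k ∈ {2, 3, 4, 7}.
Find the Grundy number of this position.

Row A is a plain Nim row of size 3, so its Grundy value is 3.
Grundy values for row B (subtraction set {2, 3, 4, 7}):
k:     0  1  2  3  4  5  6  7  8  9 10
g(k):  0  0  1  1  2  2  0  3  1  4  2
So g(10) = 2.
The value of a disjunctive sum is the nim-sum of the parts.
Combined value = 3 XOR 2 = 1.

1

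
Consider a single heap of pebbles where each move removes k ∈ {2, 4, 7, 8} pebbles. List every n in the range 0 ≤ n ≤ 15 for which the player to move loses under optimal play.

0, 1, 6, 11, 12

Build the Grundy sequence with g(k) = mex{g(k−s) : s ∈ {2, 4, 7, 8}, s ≤ k}:
k:     0  1  2  3  4  5  6  7  8  9 10 11 12 13 14 15
g(k):  0  0  1  1  2  2  0  3  1  4  2  0  0  1  1  2
The P-positions (g = 0) in 0..15 are 0, 1, 6, 11, 12.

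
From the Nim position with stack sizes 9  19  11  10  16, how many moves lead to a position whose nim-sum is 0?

3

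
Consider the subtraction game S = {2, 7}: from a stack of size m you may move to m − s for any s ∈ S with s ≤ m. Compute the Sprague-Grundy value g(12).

1

Grundy values for subtraction set {2, 7}:
k:     0  1  2  3  4  5  6  7  8  9 10 11 12
g(k):  0  0  1  1  0  0  1  1  2  0  0  1  1
So g(12) = 1.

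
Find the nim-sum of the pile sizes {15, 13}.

2

Compute the nim-sum pairwise:
15 XOR 13 = 2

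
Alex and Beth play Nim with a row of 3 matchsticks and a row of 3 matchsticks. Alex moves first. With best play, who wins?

Beth wins

Write each in binary and XOR column by column:
  11  (3)
  11  (3)
  --
  00  (0)
The nim-sum is 0, so this is a P-position: the player to move is in a losing position under optimal play; Alex is about to move from it and so loses — Beth wins.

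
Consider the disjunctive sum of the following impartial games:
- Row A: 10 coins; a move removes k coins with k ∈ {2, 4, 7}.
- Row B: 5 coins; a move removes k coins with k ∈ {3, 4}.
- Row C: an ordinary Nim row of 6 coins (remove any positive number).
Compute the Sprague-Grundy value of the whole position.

5

Grundy values for row A (subtraction set {2, 4, 7}):
k:     0  1  2  3  4  5  6  7  8  9 10
g(k):  0  0  1  1  2  2  0  3  1  0  2
So g(10) = 2.
Grundy values for row B (subtraction set {3, 4}):
g(0) = mex{} = 0
g(1) = mex{} = 0
g(2) = mex{} = 0
g(3) = mex{0} = 1
g(4) = mex{0} = 1
g(5) = mex{0} = 1
So g(5) = 1.
Row C is a plain Nim row of size 6, so its Grundy value is 6.
The value of a disjunctive sum is the nim-sum of the parts.
Combined value = 2 XOR 1 XOR 6 = 5.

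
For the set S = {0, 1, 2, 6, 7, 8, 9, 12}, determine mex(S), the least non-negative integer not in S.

The values 0, 1, 2 are all present; 3 is the first non-negative integer missing from the set.

3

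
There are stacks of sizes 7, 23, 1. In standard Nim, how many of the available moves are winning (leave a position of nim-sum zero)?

1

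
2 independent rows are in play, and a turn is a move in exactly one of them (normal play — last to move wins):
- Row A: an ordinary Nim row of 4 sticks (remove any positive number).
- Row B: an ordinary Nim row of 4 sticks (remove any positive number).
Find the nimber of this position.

0

Row A is a plain Nim row of size 4, so its Grundy value is 4.
Row B is a plain Nim row of size 4, so its Grundy value is 4.
By the Sprague-Grundy theorem, the Grundy value of a sum of independent games is the XOR of the component values.
Combined value = 4 XOR 4 = 0.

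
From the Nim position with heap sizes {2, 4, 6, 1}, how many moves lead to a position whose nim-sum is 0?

1

Nim-sum: 2 ⊕ 4 ⊕ 6 ⊕ 1 = 1.
The overall nim-sum is X = 1. A heap of size p has a winning move iff p XOR X < p (reduce it to p XOR X).
  2: 2 XOR 1 = 3 ≥ 2 — no move.
  4: 4 XOR 1 = 5 ≥ 4 — no move.
  6: 6 XOR 1 = 7 ≥ 6 — no move.
  1: 1 XOR 1 = 0 < 1 — winning move (to 0).
That gives 1 winning move.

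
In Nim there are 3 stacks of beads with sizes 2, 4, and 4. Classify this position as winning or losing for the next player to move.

Winning position

Compute the nim-sum pairwise:
2 XOR 4 = 6
6 XOR 4 = 2
The nim-sum is 2 ≠ 0, so this is an N-position: the player to move can win.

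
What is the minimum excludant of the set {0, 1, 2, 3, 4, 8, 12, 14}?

5

The values 0, 1, 2, 3, 4 are all present; 5 is the first non-negative integer missing from the set.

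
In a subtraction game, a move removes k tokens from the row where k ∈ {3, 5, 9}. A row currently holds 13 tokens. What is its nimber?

2

Build the Grundy sequence with g(k) = mex{g(k−s) : s ∈ {3, 5, 9}, s ≤ k}:
k:     0  1  2  3  4  5  6  7  8  9 10 11 12 13
g(k):  0  0  0  1  1  1  2  2  0  3  3  1  0  2
So g(13) = 2.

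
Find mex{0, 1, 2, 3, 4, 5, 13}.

6

The values 0, 1, 2, 3, 4, 5 are all present; 6 is the first non-negative integer missing from the set.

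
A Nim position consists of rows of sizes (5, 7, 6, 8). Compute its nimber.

Nim-sum: 5 ⊕ 7 ⊕ 6 ⊕ 8 = 12.

12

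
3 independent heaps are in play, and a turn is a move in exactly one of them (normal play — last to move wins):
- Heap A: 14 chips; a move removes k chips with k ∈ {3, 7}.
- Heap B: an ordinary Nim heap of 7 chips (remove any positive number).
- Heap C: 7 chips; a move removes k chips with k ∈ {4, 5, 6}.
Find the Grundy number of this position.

7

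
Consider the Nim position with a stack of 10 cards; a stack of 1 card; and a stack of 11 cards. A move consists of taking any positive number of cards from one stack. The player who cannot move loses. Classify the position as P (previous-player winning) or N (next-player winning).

P-position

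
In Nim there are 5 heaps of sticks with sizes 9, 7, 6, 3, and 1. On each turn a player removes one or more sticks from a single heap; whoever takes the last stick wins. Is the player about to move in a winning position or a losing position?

Winning position

Nim-sum: 9 ⊕ 7 ⊕ 6 ⊕ 3 ⊕ 1 = 10.
The nim-sum is 10 ≠ 0, so this is an N-position: the player to move can win.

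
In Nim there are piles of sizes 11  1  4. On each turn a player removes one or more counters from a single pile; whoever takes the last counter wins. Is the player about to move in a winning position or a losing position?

Winning position

Compute the nim-sum pairwise:
11 XOR 1 = 10
10 XOR 4 = 14
The nim-sum is 14 ≠ 0, so this is an N-position: the player to move can win.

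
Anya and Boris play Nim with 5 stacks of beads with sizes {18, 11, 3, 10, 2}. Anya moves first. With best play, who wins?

Anya wins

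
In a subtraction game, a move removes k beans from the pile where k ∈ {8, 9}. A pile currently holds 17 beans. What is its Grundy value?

Build the Grundy sequence with g(k) = mex{g(k−s) : s ∈ {8, 9}, s ≤ k}:
k:     0  1  2  3  4  5  6  7  8  9 10 11 12 13 14 15 16 17
g(k):  0  0  0  0  0  0  0  0  1  1  1  1  1  1  1  1  2  0
So g(17) = 0.

0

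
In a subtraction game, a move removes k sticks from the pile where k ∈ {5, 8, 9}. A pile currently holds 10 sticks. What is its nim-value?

2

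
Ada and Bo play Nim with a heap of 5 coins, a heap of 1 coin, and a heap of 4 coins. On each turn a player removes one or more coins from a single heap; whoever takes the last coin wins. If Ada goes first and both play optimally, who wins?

Nim-sum: 5 ^ 1 ^ 4 = 0.
The nim-sum is 0, so this is a P-position: the player to move is in a losing position under optimal play; Ada is about to move from it and so loses — Bo wins.

Bo wins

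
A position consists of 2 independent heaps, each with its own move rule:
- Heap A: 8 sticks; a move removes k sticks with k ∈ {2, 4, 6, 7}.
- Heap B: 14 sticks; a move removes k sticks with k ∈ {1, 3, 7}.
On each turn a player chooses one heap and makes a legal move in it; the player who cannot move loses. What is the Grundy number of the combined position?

4

Build the Grundy sequence for heap A with g(k) = mex{g(k−s) : s ∈ {2, 4, 6, 7}, s ≤ k}:
g(0) = mex{} = 0
g(1) = mex{} = 0
g(2) = mex{0} = 1
g(3) = mex{0} = 1
g(4) = mex{0,1} = 2
g(5) = mex{0,1} = 2
g(6) = mex{0,1,2} = 3
g(7) = mex{0,1,2} = 3
g(8) = mex{0,1,2,3} = 4
So g(8) = 4.
Build the Grundy sequence for heap B with g(k) = mex{g(k−s) : s ∈ {1, 3, 7}, s ≤ k}:
k:     0  1  2  3  4  5  6  7  8  9 10 11 12 13 14
g(k):  0  1  0  1  0  1  0  1  0  1  0  1  0  1  0
So g(14) = 0.
By the Sprague-Grundy theorem, the Grundy value of a sum of independent games is the XOR of the component values.
Combined value = 4 ⊕ 0 = 4.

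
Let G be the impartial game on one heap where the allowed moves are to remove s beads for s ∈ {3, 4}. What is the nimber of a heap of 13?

Compute g(0), g(1), … for moves {3, 4}:
g(0) = mex{} = 0
g(1) = mex{} = 0
g(2) = mex{} = 0
g(3) = mex{0} = 1
g(4) = mex{0} = 1
g(5) = mex{0} = 1
g(6) = mex{0,1} = 2
g(7) = mex{1} = 0
g(8) = mex{1} = 0
g(9) = mex{1,2} = 0
g(10) = mex{0,2} = 1
g(11) = mex{0} = 1
g(12) = mex{0} = 1
g(13) = mex{0,1} = 2
So g(13) = 2.

2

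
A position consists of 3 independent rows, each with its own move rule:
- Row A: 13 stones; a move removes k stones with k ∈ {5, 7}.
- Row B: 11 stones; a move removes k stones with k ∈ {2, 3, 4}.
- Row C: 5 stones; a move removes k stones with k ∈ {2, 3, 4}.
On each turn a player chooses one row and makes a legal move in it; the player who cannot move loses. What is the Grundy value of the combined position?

0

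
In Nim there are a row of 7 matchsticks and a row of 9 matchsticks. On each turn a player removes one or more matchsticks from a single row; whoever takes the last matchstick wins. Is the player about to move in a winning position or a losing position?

Winning position

Bitwise XOR of the heap sizes:
  0111  (7)
  1001  (9)
  ----
  1110  (14)
The nim-sum is 14 ≠ 0, so this is an N-position: the player to move can win.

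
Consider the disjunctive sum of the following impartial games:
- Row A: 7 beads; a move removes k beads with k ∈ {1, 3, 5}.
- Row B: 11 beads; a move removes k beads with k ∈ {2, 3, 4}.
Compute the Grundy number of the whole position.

3

Build the Grundy sequence for row A with g(k) = mex{g(k−s) : s ∈ {1, 3, 5}, s ≤ k}:
g(0) = mex{} = 0
g(1) = mex{0} = 1
g(2) = mex{1} = 0
g(3) = mex{0} = 1
g(4) = mex{1} = 0
g(5) = mex{0} = 1
g(6) = mex{1} = 0
g(7) = mex{0} = 1
So g(7) = 1.
For row B, compute g(0), g(1), … with moves {2, 3, 4}:
g(0) = mex{} = 0
g(1) = mex{} = 0
g(2) = mex{0} = 1
g(3) = mex{0} = 1
g(4) = mex{0,1} = 2
g(5) = mex{0,1} = 2
g(6) = mex{1,2} = 0
g(7) = mex{1,2} = 0
g(8) = mex{0,2} = 1
g(9) = mex{0,2} = 1
g(10) = mex{0,1} = 2
g(11) = mex{0,1} = 2
So g(11) = 2.
By the Sprague-Grundy theorem, the Grundy value of a sum of independent games is the XOR of the component values.
Combined value = 1 XOR 2 = 3.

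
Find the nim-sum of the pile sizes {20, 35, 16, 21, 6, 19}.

39

Write each in binary and XOR column by column:
  010100  (20)
  100011  (35)
  010000  (16)
  010101  (21)
  000110  (6)
  010011  (19)
  ------
  100111  (39)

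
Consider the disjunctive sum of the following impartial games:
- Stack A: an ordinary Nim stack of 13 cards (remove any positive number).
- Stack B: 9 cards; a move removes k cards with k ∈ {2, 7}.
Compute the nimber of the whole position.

13

Stack A is a plain Nim stack of size 13, so its Grundy value is 13.
Grundy values for stack B (subtraction set {2, 7}):
k:     0  1  2  3  4  5  6  7  8  9
g(k):  0  0  1  1  0  0  1  1  2  0
So g(9) = 0.
The value of a disjunctive sum is the nim-sum of the parts.
Combined value = 13 ⊕ 0 = 13.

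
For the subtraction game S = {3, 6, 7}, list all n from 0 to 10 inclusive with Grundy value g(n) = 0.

0, 1, 2, 10

Grundy values for subtraction set {3, 6, 7}:
k:     0  1  2  3  4  5  6  7  8  9 10
g(k):  0  0  0  1  1  1  2  2  2  3  0
The P-positions (g = 0) in 0..10 are 0, 1, 2, 10.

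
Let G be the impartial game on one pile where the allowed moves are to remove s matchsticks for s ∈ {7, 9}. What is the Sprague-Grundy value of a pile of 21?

Compute g(0), g(1), … for moves {7, 9}:
k:     0  1  2  3  4  5  6  7  8  9 10 11 12 13 14 15 16 17 18 19 20 21
g(k):  0  0  0  0  0  0  0  1  1  1  1  1  1  1  2  2  0  0  0  0  0  0
So g(21) = 0.

0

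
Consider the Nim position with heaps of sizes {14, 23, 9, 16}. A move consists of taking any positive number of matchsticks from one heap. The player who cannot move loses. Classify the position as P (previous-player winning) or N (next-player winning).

Nim-sum: 14 XOR 23 XOR 9 XOR 16 = 0.
The nim-sum is 0, so this is a P-position: the player to move is in a losing position under optimal play.

P-position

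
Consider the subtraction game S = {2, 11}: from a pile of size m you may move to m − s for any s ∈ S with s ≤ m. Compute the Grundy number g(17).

0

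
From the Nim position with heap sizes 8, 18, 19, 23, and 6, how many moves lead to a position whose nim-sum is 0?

3

In binary:
  01000  (8)
  10010  (18)
  10011  (19)
  10111  (23)
  00110  (6)
  -----
  11000  (24)
The overall nim-sum is X = 24. A heap of size p has a winning move iff p XOR X < p (reduce it to p XOR X).
  8: 8 XOR 24 = 16 ≥ 8 — no move.
  18: 18 XOR 24 = 10 < 18 — winning move (to 10).
  19: 19 XOR 24 = 11 < 19 — winning move (to 11).
  23: 23 XOR 24 = 15 < 23 — winning move (to 15).
  6: 6 XOR 24 = 30 ≥ 6 — no move.
That gives 3 winning moves.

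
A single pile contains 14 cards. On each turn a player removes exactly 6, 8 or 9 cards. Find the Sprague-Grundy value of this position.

2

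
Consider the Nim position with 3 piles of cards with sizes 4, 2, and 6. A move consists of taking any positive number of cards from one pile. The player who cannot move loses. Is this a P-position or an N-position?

Compute the nim-sum pairwise:
4 ^ 2 = 6
6 ^ 6 = 0
The nim-sum is 0, so this is a P-position: the player to move is in a losing position under optimal play.

P-position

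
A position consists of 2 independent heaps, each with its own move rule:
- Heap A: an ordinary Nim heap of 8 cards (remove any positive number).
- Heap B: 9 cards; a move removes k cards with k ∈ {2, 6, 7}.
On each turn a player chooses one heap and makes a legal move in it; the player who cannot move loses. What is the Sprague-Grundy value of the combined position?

8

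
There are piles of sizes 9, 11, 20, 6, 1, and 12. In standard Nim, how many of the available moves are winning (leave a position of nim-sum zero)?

1

Compute the nim-sum pairwise:
9 ^ 11 = 2
2 ^ 20 = 22
22 ^ 6 = 16
16 ^ 1 = 17
17 ^ 12 = 29
The overall nim-sum is X = 29. A pile of size p has a winning move iff p XOR X < p (reduce it to p XOR X).
  9: 9 XOR 29 = 20 ≥ 9 — no move.
  11: 11 XOR 29 = 22 ≥ 11 — no move.
  20: 20 XOR 29 = 9 < 20 — winning move (to 9).
  6: 6 XOR 29 = 27 ≥ 6 — no move.
  1: 1 XOR 29 = 28 ≥ 1 — no move.
  12: 12 XOR 29 = 17 ≥ 12 — no move.
That gives 1 winning move.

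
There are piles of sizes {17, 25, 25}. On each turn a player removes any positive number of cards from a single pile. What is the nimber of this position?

17

Nim-sum: 17 ⊕ 25 ⊕ 25 = 17.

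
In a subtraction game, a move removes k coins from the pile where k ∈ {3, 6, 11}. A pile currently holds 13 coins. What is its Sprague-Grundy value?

Build the Grundy sequence with g(k) = mex{g(k−s) : s ∈ {3, 6, 11}, s ≤ k}:
k:     0  1  2  3  4  5  6  7  8  9 10 11 12 13
g(k):  0  0  0  1  1  1  2  2  2  0  0  3  1  1
So g(13) = 1.

1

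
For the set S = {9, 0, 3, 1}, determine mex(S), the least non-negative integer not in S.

2

The values 0, 1 are all present; 2 is the first non-negative integer missing from the set.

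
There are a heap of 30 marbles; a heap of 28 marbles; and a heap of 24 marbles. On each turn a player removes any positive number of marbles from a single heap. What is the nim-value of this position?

Bitwise XOR of the heap sizes:
  11110  (30)
  11100  (28)
  11000  (24)
  -----
  11010  (26)

26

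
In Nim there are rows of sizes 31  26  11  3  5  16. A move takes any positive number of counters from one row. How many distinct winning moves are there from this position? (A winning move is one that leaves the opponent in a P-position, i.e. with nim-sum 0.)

Compute the nim-sum pairwise:
31 XOR 26 = 5
5 XOR 11 = 14
14 XOR 3 = 13
13 XOR 5 = 8
8 XOR 16 = 24
The overall nim-sum is X = 24. A row of size p has a winning move iff p XOR X < p (reduce it to p XOR X).
  31: 31 XOR 24 = 7 < 31 — winning move (to 7).
  26: 26 XOR 24 = 2 < 26 — winning move (to 2).
  11: 11 XOR 24 = 19 ≥ 11 — no move.
  3: 3 XOR 24 = 27 ≥ 3 — no move.
  5: 5 XOR 24 = 29 ≥ 5 — no move.
  16: 16 XOR 24 = 8 < 16 — winning move (to 8).
That gives 3 winning moves.

3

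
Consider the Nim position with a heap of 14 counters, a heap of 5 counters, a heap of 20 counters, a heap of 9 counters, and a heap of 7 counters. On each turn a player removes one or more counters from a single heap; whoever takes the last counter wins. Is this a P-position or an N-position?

Compute the nim-sum pairwise:
14 ⊕ 5 = 11
11 ⊕ 20 = 31
31 ⊕ 9 = 22
22 ⊕ 7 = 17
The nim-sum is 17 ≠ 0, so this is an N-position: the player to move can win.

N-position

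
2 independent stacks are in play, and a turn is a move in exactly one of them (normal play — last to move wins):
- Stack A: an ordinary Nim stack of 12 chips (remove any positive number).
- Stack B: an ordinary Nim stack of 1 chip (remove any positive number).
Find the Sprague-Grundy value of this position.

Stack A is a plain Nim stack of size 12, so its Grundy value is 12.
Stack B is a plain Nim stack of size 1, so its Grundy value is 1.
The value of a disjunctive sum is the nim-sum of the parts.
Combined value = 12 ⊕ 1 = 13.

13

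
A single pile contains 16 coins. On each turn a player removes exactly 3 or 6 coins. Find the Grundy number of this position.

2

Build the Grundy sequence with g(k) = mex{g(k−s) : s ∈ {3, 6}, s ≤ k}:
k:     0  1  2  3  4  5  6  7  8  9 10 11 12 13 14 15 16
g(k):  0  0  0  1  1  1  2  2  2  0  0  0  1  1  1  2  2
So g(16) = 2.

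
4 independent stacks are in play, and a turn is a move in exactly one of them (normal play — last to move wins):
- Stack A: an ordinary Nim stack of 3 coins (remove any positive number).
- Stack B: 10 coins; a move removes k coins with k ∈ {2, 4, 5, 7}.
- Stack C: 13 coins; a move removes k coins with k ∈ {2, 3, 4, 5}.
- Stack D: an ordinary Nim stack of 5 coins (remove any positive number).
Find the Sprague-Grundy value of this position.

Stack A is a plain Nim stack of size 3, so its Grundy value is 3.
Grundy values for stack B (subtraction set {2, 4, 5, 7}):
g(0) = mex{} = 0
g(1) = mex{} = 0
g(2) = mex{0} = 1
g(3) = mex{0} = 1
g(4) = mex{0,1} = 2
g(5) = mex{0,1} = 2
g(6) = mex{0,1,2} = 3
g(7) = mex{0,1,2} = 3
g(8) = mex{0,1,2,3} = 4
g(9) = mex{1,2,3} = 0
g(10) = mex{1,2,3,4} = 0
So g(10) = 0.
For stack C, compute g(0), g(1), … with moves {2, 3, 4, 5}:
k:     0  1  2  3  4  5  6  7  8  9 10 11 12 13
g(k):  0  0  1  1  2  2  3  0  0  1  1  2  2  3
So g(13) = 3.
Stack D is a plain Nim stack of size 5, so its Grundy value is 5.
By the Sprague-Grundy theorem, the Grundy value of a sum of independent games is the XOR of the component values.
Combined value = 3 XOR 0 XOR 3 XOR 5 = 5.

5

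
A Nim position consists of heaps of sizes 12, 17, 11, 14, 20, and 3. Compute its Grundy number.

15

In binary:
  01100  (12)
  10001  (17)
  01011  (11)
  01110  (14)
  10100  (20)
  00011  (3)
  -----
  01111  (15)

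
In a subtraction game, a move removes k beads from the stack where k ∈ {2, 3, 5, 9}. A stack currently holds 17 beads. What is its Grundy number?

1

Grundy values for subtraction set {2, 3, 5, 9}:
k:     0  1  2  3  4  5  6  7  8  9 10 11 12 13 14 15 16 17
g(k):  0  0  1  1  2  2  3  0  0  1  1  2  2  3  0  0  1  1
So g(17) = 1.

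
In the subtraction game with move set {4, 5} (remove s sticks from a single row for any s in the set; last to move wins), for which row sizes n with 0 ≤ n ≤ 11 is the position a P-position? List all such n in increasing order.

0, 1, 2, 3, 9, 10, 11

Build the Grundy sequence with g(k) = mex{g(k−s) : s ∈ {4, 5}, s ≤ k}:
g(0) = mex{} = 0
g(1) = mex{} = 0
g(2) = mex{} = 0
g(3) = mex{} = 0
g(4) = mex{0} = 1
g(5) = mex{0} = 1
g(6) = mex{0} = 1
g(7) = mex{0} = 1
g(8) = mex{0,1} = 2
g(9) = mex{1} = 0
g(10) = mex{1} = 0
g(11) = mex{1} = 0
The P-positions (g = 0) in 0..11 are 0, 1, 2, 3, 9, 10, 11.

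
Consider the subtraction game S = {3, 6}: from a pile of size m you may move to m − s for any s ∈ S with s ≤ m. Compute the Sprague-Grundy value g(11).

0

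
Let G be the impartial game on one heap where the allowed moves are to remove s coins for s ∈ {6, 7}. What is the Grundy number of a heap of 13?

0

Grundy values for subtraction set {6, 7}:
k:     0  1  2  3  4  5  6  7  8  9 10 11 12 13
g(k):  0  0  0  0  0  0  1  1  1  1  1  1  2  0
So g(13) = 0.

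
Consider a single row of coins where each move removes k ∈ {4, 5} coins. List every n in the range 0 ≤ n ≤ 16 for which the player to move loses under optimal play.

0, 1, 2, 3, 9, 10, 11, 12

Compute g(0), g(1), … for moves {4, 5}:
k:     0  1  2  3  4  5  6  7  8  9 10 11 12 13 14 15 16
g(k):  0  0  0  0  1  1  1  1  2  0  0  0  0  1  1  1  1
The P-positions (g = 0) in 0..16 are 0, 1, 2, 3, 9, 10, 11, 12.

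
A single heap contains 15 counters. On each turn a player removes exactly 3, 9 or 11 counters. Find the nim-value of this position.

3

Grundy values for subtraction set {3, 9, 11}:
k:     0  1  2  3  4  5  6  7  8  9 10 11 12 13 14 15
g(k):  0  0  0  1  1  1  0  0  0  1  1  1  2  2  0  3
So g(15) = 3.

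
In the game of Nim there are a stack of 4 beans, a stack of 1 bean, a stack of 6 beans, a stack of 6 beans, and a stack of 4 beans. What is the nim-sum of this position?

Compute the nim-sum pairwise:
4 XOR 1 = 5
5 XOR 6 = 3
3 XOR 6 = 5
5 XOR 4 = 1

1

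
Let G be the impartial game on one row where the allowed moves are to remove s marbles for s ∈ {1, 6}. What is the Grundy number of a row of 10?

Build the Grundy sequence with g(k) = mex{g(k−s) : s ∈ {1, 6}, s ≤ k}:
k:     0  1  2  3  4  5  6  7  8  9 10
g(k):  0  1  0  1  0  1  2  0  1  0  1
So g(10) = 1.

1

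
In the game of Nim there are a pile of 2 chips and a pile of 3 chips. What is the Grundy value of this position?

1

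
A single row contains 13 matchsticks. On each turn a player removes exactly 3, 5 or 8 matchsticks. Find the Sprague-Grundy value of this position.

0

Build the Grundy sequence with g(k) = mex{g(k−s) : s ∈ {3, 5, 8}, s ≤ k}:
k:     0  1  2  3  4  5  6  7  8  9 10 11 12 13
g(k):  0  0  0  1  1  1  2  2  2  3  3  0  0  0
So g(13) = 0.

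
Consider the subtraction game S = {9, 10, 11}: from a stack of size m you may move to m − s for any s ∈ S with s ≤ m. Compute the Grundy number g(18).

2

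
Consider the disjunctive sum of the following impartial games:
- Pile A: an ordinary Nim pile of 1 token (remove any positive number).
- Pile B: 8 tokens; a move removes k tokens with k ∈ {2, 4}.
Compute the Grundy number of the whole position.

0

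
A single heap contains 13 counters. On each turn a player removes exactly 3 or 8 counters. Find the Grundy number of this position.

Compute g(0), g(1), … for moves {3, 8}:
k:     0  1  2  3  4  5  6  7  8  9 10 11 12 13
g(k):  0  0  0  1  1  1  0  0  2  1  1  0  0  0
So g(13) = 0.

0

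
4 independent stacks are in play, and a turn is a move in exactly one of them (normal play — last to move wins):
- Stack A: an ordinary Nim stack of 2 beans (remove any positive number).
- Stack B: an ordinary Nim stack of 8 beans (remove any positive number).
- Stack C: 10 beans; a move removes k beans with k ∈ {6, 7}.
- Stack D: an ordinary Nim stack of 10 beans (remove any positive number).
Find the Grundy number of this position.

1

Stack A is a plain Nim stack of size 2, so its Grundy value is 2.
Stack B is a plain Nim stack of size 8, so its Grundy value is 8.
Build the Grundy sequence for stack C with g(k) = mex{g(k−s) : s ∈ {6, 7}, s ≤ k}:
g(0) = mex{} = 0
g(1) = mex{} = 0
g(2) = mex{} = 0
g(3) = mex{} = 0
g(4) = mex{} = 0
g(5) = mex{} = 0
g(6) = mex{0} = 1
g(7) = mex{0} = 1
g(8) = mex{0} = 1
g(9) = mex{0} = 1
g(10) = mex{0} = 1
So g(10) = 1.
Stack D is a plain Nim stack of size 10, so its Grundy value is 10.
By the Sprague-Grundy theorem, the Grundy value of a sum of independent games is the XOR of the component values.
Combined value = 2 XOR 8 XOR 1 XOR 10 = 1.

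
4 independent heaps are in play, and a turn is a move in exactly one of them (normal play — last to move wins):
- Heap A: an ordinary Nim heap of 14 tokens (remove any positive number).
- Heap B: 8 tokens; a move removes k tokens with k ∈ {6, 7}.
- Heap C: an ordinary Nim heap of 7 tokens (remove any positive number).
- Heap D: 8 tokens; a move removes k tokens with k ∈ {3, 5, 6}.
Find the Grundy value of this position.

Heap A is a plain Nim heap of size 14, so its Grundy value is 14.
For heap B, compute g(0), g(1), … with moves {6, 7}:
g(0) = mex{} = 0
g(1) = mex{} = 0
g(2) = mex{} = 0
g(3) = mex{} = 0
g(4) = mex{} = 0
g(5) = mex{} = 0
g(6) = mex{0} = 1
g(7) = mex{0} = 1
g(8) = mex{0} = 1
So g(8) = 1.
Heap C is a plain Nim heap of size 7, so its Grundy value is 7.
Grundy values for heap D (subtraction set {3, 5, 6}):
g(0) = mex{} = 0
g(1) = mex{} = 0
g(2) = mex{} = 0
g(3) = mex{0} = 1
g(4) = mex{0} = 1
g(5) = mex{0} = 1
g(6) = mex{0,1} = 2
g(7) = mex{0,1} = 2
g(8) = mex{0,1} = 2
So g(8) = 2.
The value of a disjunctive sum is the nim-sum of the parts.
Combined value = 14 ⊕ 1 ⊕ 7 ⊕ 2 = 10.

10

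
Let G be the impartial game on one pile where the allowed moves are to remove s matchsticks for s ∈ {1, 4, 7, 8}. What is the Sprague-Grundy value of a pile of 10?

3

Grundy values for subtraction set {1, 4, 7, 8}:
k:     0  1  2  3  4  5  6  7  8  9 10
g(k):  0  1  0  1  2  0  1  2  3  2  3
So g(10) = 3.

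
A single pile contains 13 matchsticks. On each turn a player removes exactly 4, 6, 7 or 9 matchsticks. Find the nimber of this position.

Grundy values for subtraction set {4, 6, 7, 9}:
k:     0  1  2  3  4  5  6  7  8  9 10 11 12 13
g(k):  0  0  0  0  1  1  1  1  2  2  2  2  3  0
So g(13) = 0.

0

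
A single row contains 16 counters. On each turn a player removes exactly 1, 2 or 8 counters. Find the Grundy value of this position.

Build the Grundy sequence with g(k) = mex{g(k−s) : s ∈ {1, 2, 8}, s ≤ k}:
k:     0  1  2  3  4  5  6  7  8  9 10 11 12 13 14 15 16
g(k):  0  1  2  0  1  2  0  1  2  0  1  2  0  1  2  0  1
So g(16) = 1.

1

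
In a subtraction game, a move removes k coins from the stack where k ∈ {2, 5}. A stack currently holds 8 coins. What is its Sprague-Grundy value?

0

Compute g(0), g(1), … for moves {2, 5}:
k:     0  1  2  3  4  5  6  7  8
g(k):  0  0  1  1  0  2  1  0  0
So g(8) = 0.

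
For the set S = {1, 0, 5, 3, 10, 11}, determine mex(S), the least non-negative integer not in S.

The values 0, 1 are all present; 2 is the first non-negative integer missing from the set.

2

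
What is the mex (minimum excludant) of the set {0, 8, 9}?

0 is in the set but 1 is not, so the mex is 1.

1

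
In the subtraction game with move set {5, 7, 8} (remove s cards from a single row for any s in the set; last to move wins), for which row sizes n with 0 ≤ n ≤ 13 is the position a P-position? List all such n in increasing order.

0, 1, 2, 3, 4, 13

Grundy values for subtraction set {5, 7, 8}:
g(0) = mex{} = 0
g(1) = mex{} = 0
g(2) = mex{} = 0
g(3) = mex{} = 0
g(4) = mex{} = 0
g(5) = mex{0} = 1
g(6) = mex{0} = 1
g(7) = mex{0} = 1
g(8) = mex{0} = 1
g(9) = mex{0} = 1
g(10) = mex{0,1} = 2
g(11) = mex{0,1} = 2
g(12) = mex{0,1} = 2
g(13) = mex{1} = 0
The P-positions (g = 0) in 0..13 are 0, 1, 2, 3, 4, 13.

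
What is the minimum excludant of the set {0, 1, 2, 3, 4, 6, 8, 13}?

5

The values 0, 1, 2, 3, 4 are all present; 5 is the first non-negative integer missing from the set.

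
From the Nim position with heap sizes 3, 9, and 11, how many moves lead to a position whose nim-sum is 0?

3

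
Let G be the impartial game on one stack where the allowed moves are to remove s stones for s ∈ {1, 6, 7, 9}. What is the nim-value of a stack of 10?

Grundy values for subtraction set {1, 6, 7, 9}:
k:     0  1  2  3  4  5  6  7  8  9 10
g(k):  0  1  0  1  0  1  2  3  2  3  2
So g(10) = 2.

2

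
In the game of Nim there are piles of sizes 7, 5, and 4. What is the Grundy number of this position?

Compute the nim-sum pairwise:
7 ^ 5 = 2
2 ^ 4 = 6

6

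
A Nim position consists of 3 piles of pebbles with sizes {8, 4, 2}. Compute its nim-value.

Nim-sum: 8 XOR 4 XOR 2 = 14.

14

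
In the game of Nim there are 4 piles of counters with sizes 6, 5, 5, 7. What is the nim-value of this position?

1

Nim-sum: 6 XOR 5 XOR 5 XOR 7 = 1.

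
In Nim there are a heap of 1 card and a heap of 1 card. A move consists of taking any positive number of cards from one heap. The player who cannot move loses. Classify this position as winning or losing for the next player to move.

Nim-sum: 1 XOR 1 = 0.
The nim-sum is 0, so this is a P-position: the player to move is in a losing position under optimal play.

Losing position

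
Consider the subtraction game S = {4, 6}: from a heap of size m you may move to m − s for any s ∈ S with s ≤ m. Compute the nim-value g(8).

2

Grundy values for subtraction set {4, 6}:
k:     0  1  2  3  4  5  6  7  8
g(k):  0  0  0  0  1  1  1  1  2
So g(8) = 2.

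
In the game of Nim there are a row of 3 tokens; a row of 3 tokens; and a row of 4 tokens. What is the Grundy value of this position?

4

Nim-sum: 3 ^ 3 ^ 4 = 4.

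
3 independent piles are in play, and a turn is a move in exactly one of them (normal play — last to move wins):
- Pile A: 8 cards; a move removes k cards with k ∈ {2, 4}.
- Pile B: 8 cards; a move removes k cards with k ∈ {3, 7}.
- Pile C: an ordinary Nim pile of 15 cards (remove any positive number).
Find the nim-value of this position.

For pile A, compute g(0), g(1), … with moves {2, 4}:
k:     0  1  2  3  4  5  6  7  8
g(k):  0  0  1  1  2  2  0  0  1
So g(8) = 1.
For pile B, compute g(0), g(1), … with moves {3, 7}:
k:     0  1  2  3  4  5  6  7  8
g(k):  0  0  0  1  1  1  0  2  2
So g(8) = 2.
Pile C is a plain Nim pile of size 15, so its Grundy value is 15.
By the Sprague-Grundy theorem, the Grundy value of a sum of independent games is the XOR of the component values.
Combined value = 1 XOR 2 XOR 15 = 12.

12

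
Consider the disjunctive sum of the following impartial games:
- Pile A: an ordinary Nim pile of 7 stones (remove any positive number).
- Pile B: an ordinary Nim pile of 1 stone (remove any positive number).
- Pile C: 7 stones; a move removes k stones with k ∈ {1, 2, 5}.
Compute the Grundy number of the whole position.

7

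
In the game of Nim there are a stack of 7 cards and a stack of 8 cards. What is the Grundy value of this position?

Compute the nim-sum pairwise:
7 ⊕ 8 = 15

15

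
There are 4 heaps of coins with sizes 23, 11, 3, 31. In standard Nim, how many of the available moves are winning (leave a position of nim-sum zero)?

Nim-sum: 23 XOR 11 XOR 3 XOR 31 = 0.
The nim-sum is already 0, so every move leaves a nonzero nim-sum — there are no winning moves.

0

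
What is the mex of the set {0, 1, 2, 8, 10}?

The values 0, 1, 2 are all present; 3 is the first non-negative integer missing from the set.

3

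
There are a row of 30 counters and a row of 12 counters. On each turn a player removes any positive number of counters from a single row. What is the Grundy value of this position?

Nim-sum: 30 ⊕ 12 = 18.

18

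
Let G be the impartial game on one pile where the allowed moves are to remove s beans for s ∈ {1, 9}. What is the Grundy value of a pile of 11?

Grundy values for subtraction set {1, 9}:
k:     0  1  2  3  4  5  6  7  8  9 10 11
g(k):  0  1  0  1  0  1  0  1  0  1  0  1
So g(11) = 1.

1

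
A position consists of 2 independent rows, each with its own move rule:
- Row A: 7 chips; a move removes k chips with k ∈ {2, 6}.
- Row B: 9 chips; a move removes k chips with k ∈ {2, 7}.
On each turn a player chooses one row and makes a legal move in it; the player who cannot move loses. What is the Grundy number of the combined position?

1

For row A, compute g(0), g(1), … with moves {2, 6}:
g(0) = mex{} = 0
g(1) = mex{} = 0
g(2) = mex{0} = 1
g(3) = mex{0} = 1
g(4) = mex{1} = 0
g(5) = mex{1} = 0
g(6) = mex{0} = 1
g(7) = mex{0} = 1
So g(7) = 1.
Build the Grundy sequence for row B with g(k) = mex{g(k−s) : s ∈ {2, 7}, s ≤ k}:
k:     0  1  2  3  4  5  6  7  8  9
g(k):  0  0  1  1  0  0  1  1  2  0
So g(9) = 0.
By the Sprague-Grundy theorem, the Grundy value of a sum of independent games is the XOR of the component values.
Combined value = 1 XOR 0 = 1.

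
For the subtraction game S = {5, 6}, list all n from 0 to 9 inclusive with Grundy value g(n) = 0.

Build the Grundy sequence with g(k) = mex{g(k−s) : s ∈ {5, 6}, s ≤ k}:
g(0) = mex{} = 0
g(1) = mex{} = 0
g(2) = mex{} = 0
g(3) = mex{} = 0
g(4) = mex{} = 0
g(5) = mex{0} = 1
g(6) = mex{0} = 1
g(7) = mex{0} = 1
g(8) = mex{0} = 1
g(9) = mex{0} = 1
The P-positions (g = 0) in 0..9 are 0, 1, 2, 3, 4.

0, 1, 2, 3, 4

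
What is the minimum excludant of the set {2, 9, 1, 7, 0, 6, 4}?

3

The values 0, 1, 2 are all present; 3 is the first non-negative integer missing from the set.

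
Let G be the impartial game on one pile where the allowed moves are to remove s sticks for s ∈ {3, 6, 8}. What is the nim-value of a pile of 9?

Build the Grundy sequence with g(k) = mex{g(k−s) : s ∈ {3, 6, 8}, s ≤ k}:
k:     0  1  2  3  4  5  6  7  8  9
g(k):  0  0  0  1  1  1  2  2  2  3
So g(9) = 3.

3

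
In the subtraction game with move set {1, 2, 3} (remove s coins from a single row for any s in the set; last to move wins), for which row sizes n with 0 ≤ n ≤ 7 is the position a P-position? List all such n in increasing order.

0, 4

Compute g(0), g(1), … for moves {1, 2, 3}:
k:     0  1  2  3  4  5  6  7
g(k):  0  1  2  3  0  1  2  3
The P-positions (g = 0) in 0..7 are 0, 4.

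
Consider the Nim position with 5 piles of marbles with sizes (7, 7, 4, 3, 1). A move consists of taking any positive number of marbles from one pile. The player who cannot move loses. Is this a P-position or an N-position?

In binary:
  111  (7)
  111  (7)
  100  (4)
  011  (3)
  001  (1)
  ---
  110  (6)
The nim-sum is 6 ≠ 0, so this is an N-position: the player to move can win.

N-position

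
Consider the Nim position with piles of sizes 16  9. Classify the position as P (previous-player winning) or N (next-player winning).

Nim-sum: 16 XOR 9 = 25.
The nim-sum is 25 ≠ 0, so this is an N-position: the player to move can win.

N-position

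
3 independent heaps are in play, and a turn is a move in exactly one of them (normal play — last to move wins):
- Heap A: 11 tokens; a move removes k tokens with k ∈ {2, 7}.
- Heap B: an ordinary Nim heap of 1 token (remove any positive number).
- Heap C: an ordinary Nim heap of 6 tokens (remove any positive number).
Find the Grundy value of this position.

6

For heap A, compute g(0), g(1), … with moves {2, 7}:
g(0) = mex{} = 0
g(1) = mex{} = 0
g(2) = mex{0} = 1
g(3) = mex{0} = 1
g(4) = mex{1} = 0
g(5) = mex{1} = 0
g(6) = mex{0} = 1
g(7) = mex{0} = 1
g(8) = mex{0,1} = 2
g(9) = mex{1} = 0
g(10) = mex{1,2} = 0
g(11) = mex{0} = 1
So g(11) = 1.
Heap B is a plain Nim heap of size 1, so its Grundy value is 1.
Heap C is a plain Nim heap of size 6, so its Grundy value is 6.
The value of a disjunctive sum is the nim-sum of the parts.
Combined value = 1 ⊕ 1 ⊕ 6 = 6.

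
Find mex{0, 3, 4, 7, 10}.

0 is in the set but 1 is not, so the mex is 1.

1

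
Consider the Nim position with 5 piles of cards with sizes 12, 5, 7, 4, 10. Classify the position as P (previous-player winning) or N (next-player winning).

Nim-sum: 12 ^ 5 ^ 7 ^ 4 ^ 10 = 0.
The nim-sum is 0, so this is a P-position: the player to move is in a losing position under optimal play.

P-position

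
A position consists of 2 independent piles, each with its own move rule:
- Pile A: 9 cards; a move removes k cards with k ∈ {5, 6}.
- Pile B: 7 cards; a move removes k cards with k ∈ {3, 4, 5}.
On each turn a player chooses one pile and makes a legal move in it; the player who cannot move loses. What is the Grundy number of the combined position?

3

Grundy values for pile A (subtraction set {5, 6}):
g(0) = mex{} = 0
g(1) = mex{} = 0
g(2) = mex{} = 0
g(3) = mex{} = 0
g(4) = mex{} = 0
g(5) = mex{0} = 1
g(6) = mex{0} = 1
g(7) = mex{0} = 1
g(8) = mex{0} = 1
g(9) = mex{0} = 1
So g(9) = 1.
Grundy values for pile B (subtraction set {3, 4, 5}):
g(0) = mex{} = 0
g(1) = mex{} = 0
g(2) = mex{} = 0
g(3) = mex{0} = 1
g(4) = mex{0} = 1
g(5) = mex{0} = 1
g(6) = mex{0,1} = 2
g(7) = mex{0,1} = 2
So g(7) = 2.
By the Sprague-Grundy theorem, the Grundy value of a sum of independent games is the XOR of the component values.
Combined value = 1 ⊕ 2 = 3.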